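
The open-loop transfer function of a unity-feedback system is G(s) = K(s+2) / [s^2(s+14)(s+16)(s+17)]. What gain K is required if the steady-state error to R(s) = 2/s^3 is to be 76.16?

System type = 2 (two poles at s=0).
K_a = lim_{s→0} s^2·G(s) = K·2 / (14·16·17) = (1/1904)·K.
e_ss = 2/K_a = 76.16 ⇒ K_a = 25/952 ⇒ K = (25/952)/(1/1904) = 50.

50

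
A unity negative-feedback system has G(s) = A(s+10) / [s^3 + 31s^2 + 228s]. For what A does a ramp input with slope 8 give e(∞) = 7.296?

25

The denominator has no term below 228s — 1 pole at s=0, type 1.
K_v = lim_{s→0} s·G(s) = A·10 / 228 = (5/114)·A.
e_ss = 8/K_v = 7.296 ⇒ K_v = 125/114 ⇒ A = (125/114)/(5/114) = 25.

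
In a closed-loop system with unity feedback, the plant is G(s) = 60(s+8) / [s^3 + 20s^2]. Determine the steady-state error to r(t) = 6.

0

The denominator has no term below 20s^2 — 2 poles at s=0, type 2.
K_p = ∞ for a type-2 system; e_ss to a step is zero.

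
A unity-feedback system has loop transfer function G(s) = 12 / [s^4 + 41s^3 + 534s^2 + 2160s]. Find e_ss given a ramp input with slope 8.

1440

Factoring s from the denominator leaves a polynomial with constant term 2160, so the system is type 1.
K_v = lim_{s→0} s·G(s) = 12 / 2160 = 1/180.
e_ss = 8/K_v = 8/(1/180) = 1440.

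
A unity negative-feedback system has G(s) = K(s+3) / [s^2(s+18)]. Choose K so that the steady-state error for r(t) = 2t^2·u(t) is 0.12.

200

System type = 2 (two poles at s=0).
K_a = lim_{s→0} s^2·G(s) = K·3 / (18) = (1/6)·K.
e_ss = 4/K_a = 0.12 ⇒ K_a = 100/3 ⇒ K = (100/3)/(1/6) = 200.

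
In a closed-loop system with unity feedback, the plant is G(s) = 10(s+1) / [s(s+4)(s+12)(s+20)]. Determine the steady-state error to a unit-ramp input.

One free integrator in G(s): this is a type 1 system.
K_v = lim_{s→0} s·G(s) = 10·1 / (4·12·20) = 1/96.
e_ss = 1/K_v = 1/(1/96) = 96.

96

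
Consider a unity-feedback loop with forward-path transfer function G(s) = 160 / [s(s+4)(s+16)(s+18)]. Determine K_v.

5/36

System type = 1 (one pole at s=0).
K_v = lim_{s→0} s·G(s) = 160 / (4·16·18) = 5/36.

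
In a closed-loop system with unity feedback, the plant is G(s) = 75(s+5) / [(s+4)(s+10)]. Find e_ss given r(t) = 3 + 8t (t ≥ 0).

The open loop has no poles at the origin → type 0 system. Taking each input component in turn:
  • 3: e_ss = 3/(1+K_p) with K_p=9.375 → 24/83.
  • 8t: a type-0 system cannot track it, e_ss → ∞.
The unbounded component dominates.

infinity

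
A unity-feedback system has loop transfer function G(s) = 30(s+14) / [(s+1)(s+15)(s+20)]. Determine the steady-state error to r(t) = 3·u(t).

1.25

The open loop has no poles at the origin → type 0 system.
K_p = lim_{s→0} G(s) = 30·14 / (1·15·20) = 1.4.
e_ss = 3/(1 + K_p) = 3/2.4 = 1.25.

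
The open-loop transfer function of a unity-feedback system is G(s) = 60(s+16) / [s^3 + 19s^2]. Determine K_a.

960/19

The denominator has no term below 19s^2 — 2 poles at s=0, type 2.
K_a = lim_{s→0} s^2·G(s) = 60·16 / 19 = 960/19.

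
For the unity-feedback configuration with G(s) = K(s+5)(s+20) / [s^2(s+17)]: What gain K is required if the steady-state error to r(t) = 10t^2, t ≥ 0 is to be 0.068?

50

Two free integrators in G(s): this is a type 2 system.
K_a = lim_{s→0} s^2·G(s) = K·5·20 / (17) = (100/17)·K.
e_ss = 20/K_a = 0.068 ⇒ K_a = 5000/17 ⇒ K = (5000/17)/(100/17) = 50.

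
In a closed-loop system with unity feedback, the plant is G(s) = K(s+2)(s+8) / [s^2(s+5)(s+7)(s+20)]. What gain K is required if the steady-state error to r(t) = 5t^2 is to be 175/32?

80

Two free integrators in G(s): this is a type 2 system.
K_a = lim_{s→0} s^2·G(s) = K·2·8 / (5·7·20) = (4/175)·K.
e_ss = 10/K_a = 175/32 ⇒ K_a = 64/35 ⇒ K = (64/35)/(4/175) = 80.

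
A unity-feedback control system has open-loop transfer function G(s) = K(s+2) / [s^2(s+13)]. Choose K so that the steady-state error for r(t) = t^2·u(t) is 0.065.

The open loop has two poles at the origin → type 2 system.
K_a = lim_{s→0} s^2·G(s) = K·2 / (13) = (2/13)·K.
e_ss = 2/K_a = 0.065 ⇒ K_a = 400/13 ⇒ K = (400/13)/(2/13) = 200.

200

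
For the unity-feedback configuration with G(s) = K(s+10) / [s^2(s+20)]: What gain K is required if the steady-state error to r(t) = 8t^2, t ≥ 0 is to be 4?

8

G(s) has two factors of s in the denominator, so the system is type 2.
K_a = lim_{s→0} s^2·G(s) = K·10 / (20) = 0.5·K.
e_ss = 16/K_a = 4 ⇒ K_a = 4 ⇒ K = 4/0.5 = 8.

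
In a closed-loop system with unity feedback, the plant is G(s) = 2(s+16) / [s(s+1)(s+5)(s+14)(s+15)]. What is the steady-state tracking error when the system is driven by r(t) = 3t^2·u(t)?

infinity

The open loop has one pole at the origin → type 1 system.
For a type-1 system K_a = 0, so e_ss to a parabolic input is unbounded.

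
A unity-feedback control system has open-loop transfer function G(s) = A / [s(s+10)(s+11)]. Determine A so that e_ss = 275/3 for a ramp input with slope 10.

System type = 1 (one pole at s=0).
K_v = lim_{s→0} s·G(s) = A / (10·11) = (1/110)·A.
e_ss = 10/K_v = 275/3 ⇒ K_v = 6/55 ⇒ A = (6/55)/(1/110) = 12.

12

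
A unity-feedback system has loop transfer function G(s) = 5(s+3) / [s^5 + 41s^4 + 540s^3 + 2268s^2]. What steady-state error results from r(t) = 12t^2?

The denominator has no term below 2268s^2 — 2 poles at s=0, type 2.
K_a = lim_{s→0} s^2·G(s) = 5·3 / 2268 = 5/756.
r(t) = 12t^2 gives R(s) = 24/s^3.
e_ss = 24/K_a = 24/(5/756) = 3628.8.

3628.8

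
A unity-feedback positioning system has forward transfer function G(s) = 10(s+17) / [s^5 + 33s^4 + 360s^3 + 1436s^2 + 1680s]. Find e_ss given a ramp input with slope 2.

336/17

Lowest-order denominator term is 1680s, so the open loop has 1 pole at the origin → type 1 system.
K_v = lim_{s→0} s·G(s) = 10·17 / 1680 = 17/168.
e_ss = 2/K_v = 2/(17/168) = 336/17.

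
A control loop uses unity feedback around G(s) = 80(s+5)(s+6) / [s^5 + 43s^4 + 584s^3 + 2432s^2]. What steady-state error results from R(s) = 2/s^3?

152/75

Factoring s^2 from the denominator leaves a polynomial with constant term 2432, so the system is type 2.
K_a = lim_{s→0} s^2·G(s) = 80·5·6 / 2432 = 75/76.
r(t) = t^2 gives R(s) = 2/s^3.
e_ss = 2/K_a = 2/(75/76) = 152/75.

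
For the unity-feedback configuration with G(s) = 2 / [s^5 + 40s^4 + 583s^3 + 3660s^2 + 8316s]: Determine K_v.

Lowest-order denominator term is 8316s, so the open loop has 1 pole at the origin → type 1 system.
K_v = lim_{s→0} s·G(s) = 2 / 8316 = 1/4158.

1/4158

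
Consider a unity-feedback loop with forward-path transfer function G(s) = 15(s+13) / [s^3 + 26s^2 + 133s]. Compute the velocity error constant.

Lowest-order denominator term is 133s, so the open loop has 1 pole at the origin → type 1 system.
K_v = lim_{s→0} s·G(s) = 15·13 / 133 = 195/133.

195/133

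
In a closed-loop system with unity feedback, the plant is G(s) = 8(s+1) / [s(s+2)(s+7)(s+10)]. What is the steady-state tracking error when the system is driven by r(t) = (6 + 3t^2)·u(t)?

One free integrator in G(s): this is a type 1 system. Treating each term separately:
  • 6: tracked with zero error.
  • 3t^2: a type-1 system cannot track it, e_ss → ∞.
The unbounded component dominates.

infinity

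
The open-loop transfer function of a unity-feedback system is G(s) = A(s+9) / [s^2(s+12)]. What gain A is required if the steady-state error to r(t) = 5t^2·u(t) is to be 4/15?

G(s) has two factors of s in the denominator, so the system is type 2.
K_a = lim_{s→0} s^2·G(s) = A·9 / (12) = 0.75·A.
e_ss = 10/K_a = 4/15 ⇒ K_a = 37.5 ⇒ A = 37.5/0.75 = 50.

50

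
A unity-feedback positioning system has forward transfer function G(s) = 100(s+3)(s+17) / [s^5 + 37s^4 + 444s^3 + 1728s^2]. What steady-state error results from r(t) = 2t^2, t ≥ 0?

576/425

Factoring s^2 from the denominator leaves a polynomial with constant term 1728, so the system is type 2.
K_a = lim_{s→0} s^2·G(s) = 100·3·17 / 1728 = 425/144.
r(t) = 2t^2 gives R(s) = 4/s^3.
e_ss = 4/K_a = 4/(425/144) = 576/425.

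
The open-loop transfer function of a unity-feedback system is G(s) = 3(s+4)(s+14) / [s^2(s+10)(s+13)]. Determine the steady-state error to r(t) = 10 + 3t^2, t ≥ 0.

System type = 2 (two poles at s=0). Taking each input component in turn:
  • 10: tracked with zero error.
  • 3t^2: e_ss = 6/K_a with K_a=84/65 → 65/14.
Total e_ss = 65/14.

65/14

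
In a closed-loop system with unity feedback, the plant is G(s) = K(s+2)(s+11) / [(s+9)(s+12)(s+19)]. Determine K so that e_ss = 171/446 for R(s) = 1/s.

No free integrators in G(s): this is a type 0 system.
K_p = lim_{s→0} G(s) = K·2·11 / (9·12·19) = (11/1026)·K.
e_ss = 1/(1 + K_p) = 171/446 ⇒ 1 + (11/1026)·K = 446/171 ⇒ K = 150.

150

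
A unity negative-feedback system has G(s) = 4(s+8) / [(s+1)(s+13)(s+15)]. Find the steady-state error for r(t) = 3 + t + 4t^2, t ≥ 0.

infinity

G(s) has no factors of s in the denominator, so the system is type 0. Taking each input component in turn:
  • 3: e_ss = 3/(1+K_p) with K_p=32/195 → 585/227.
  • t: a type-0 system cannot track it, e_ss → ∞.
  • 4t^2: a type-0 system cannot track it, e_ss → ∞.
The unbounded component dominates.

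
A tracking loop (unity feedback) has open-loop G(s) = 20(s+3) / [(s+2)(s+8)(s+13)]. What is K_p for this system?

15/52

No free integrators in G(s): this is a type 0 system.
K_p = lim_{s→0} G(s) = 20·3 / (2·8·13) = 15/52.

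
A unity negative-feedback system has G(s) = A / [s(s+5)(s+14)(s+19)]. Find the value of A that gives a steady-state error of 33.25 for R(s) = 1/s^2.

The open loop has one pole at the origin → type 1 system.
K_v = lim_{s→0} s·G(s) = A / (5·14·19) = (1/1330)·A.
e_ss = 1/K_v = 33.25 ⇒ K_v = 4/133 ⇒ A = (4/133)/(1/1330) = 40.

40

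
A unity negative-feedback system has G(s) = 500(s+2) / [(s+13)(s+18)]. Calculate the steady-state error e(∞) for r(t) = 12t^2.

infinity

No free integrators in G(s): this is a type 0 system.
For a type-0 system K_a = 0, so e_ss to a parabolic input is unbounded.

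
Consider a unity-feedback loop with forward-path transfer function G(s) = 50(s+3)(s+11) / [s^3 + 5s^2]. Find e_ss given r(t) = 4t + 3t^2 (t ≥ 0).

The denominator has no term below 5s^2 — 2 poles at s=0, type 2. Taking each input component in turn:
  • 4t: tracked with zero error.
  • 3t^2: e_ss = 6/K_a with K_a=330 → 1/55.
Total e_ss = 1/55.

1/55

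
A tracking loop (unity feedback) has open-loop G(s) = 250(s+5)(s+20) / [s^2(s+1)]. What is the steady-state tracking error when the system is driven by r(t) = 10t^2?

Two free integrators in G(s): this is a type 2 system.
K_a = lim_{s→0} s^2·G(s) = 250·5·20 / (1) = 25000.
r(t) = 10t^2 gives R(s) = 20/s^3.
e_ss = 20/K_a = 20/25000 = 0.0008.

0.0008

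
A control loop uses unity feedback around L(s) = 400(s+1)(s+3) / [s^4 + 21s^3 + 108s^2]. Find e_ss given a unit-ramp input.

0

Lowest-order denominator term is 108s^2, so the open loop has 2 poles at the origin → type 2 system.
A type-2 system has K_v = ∞, so it tracks a ramp input with zero steady-state error.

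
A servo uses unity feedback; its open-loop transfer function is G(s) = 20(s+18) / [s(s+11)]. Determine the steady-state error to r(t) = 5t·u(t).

System type = 1 (one pole at s=0).
K_v = lim_{s→0} s·G(s) = 20·18 / (11) = 360/11.
e_ss = 5/K_v = 5/(360/11) = 11/72.

11/72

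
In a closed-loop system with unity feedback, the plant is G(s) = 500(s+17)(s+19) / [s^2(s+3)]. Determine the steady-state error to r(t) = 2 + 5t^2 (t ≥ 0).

3/16150

System type = 2 (two poles at s=0). By superposition:
  • 2: tracked with zero error.
  • 5t^2: e_ss = 10/K_a with K_a=161500/3 → 3/16150.
Total e_ss = 3/16150.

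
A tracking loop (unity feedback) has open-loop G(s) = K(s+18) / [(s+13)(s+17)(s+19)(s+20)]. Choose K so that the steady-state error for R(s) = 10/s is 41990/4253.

G(s) has no factors of s in the denominator, so the system is type 0.
K_p = lim_{s→0} G(s) = K·18 / (13·17·19·20) = (9/41990)·K.
e_ss = 10/(1 + K_p) = 41990/4253 ⇒ 1 + (9/41990)·K = 4253/4199 ⇒ K = 60.

60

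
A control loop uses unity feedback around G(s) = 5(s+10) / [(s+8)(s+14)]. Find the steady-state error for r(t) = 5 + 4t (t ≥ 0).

infinity

No free integrators in G(s): this is a type 0 system. Treating each term separately:
  • 5: e_ss = 5/(1+K_p) with K_p=25/56 → 280/81.
  • 4t: a type-0 system cannot track it, e_ss → ∞.
The unbounded component dominates.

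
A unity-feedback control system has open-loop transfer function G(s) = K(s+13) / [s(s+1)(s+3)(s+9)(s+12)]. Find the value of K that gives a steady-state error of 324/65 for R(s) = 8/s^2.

One free integrator in G(s): this is a type 1 system.
K_v = lim_{s→0} s·G(s) = K·13 / (1·3·9·12) = (13/324)·K.
e_ss = 8/K_v = 324/65 ⇒ K_v = 130/81 ⇒ K = (130/81)/(13/324) = 40.

40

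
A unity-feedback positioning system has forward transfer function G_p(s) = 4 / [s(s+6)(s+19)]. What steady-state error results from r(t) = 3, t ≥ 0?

The open loop has one pole at the origin → type 1 system.
K_p = ∞ for a type-1 system; e_ss to a step is zero.

0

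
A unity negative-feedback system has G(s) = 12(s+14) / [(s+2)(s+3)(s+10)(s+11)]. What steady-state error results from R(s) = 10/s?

550/69

G(s) has no factors of s in the denominator, so the system is type 0.
K_p = lim_{s→0} G(s) = 12·14 / (2·3·10·11) = 14/55.
e_ss = 10/(1 + K_p) = 10/(69/55) = 550/69.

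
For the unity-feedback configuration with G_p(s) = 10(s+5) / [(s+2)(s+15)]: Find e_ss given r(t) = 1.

System type = 0 (no poles at s=0).
K_p = lim_{s→0} G_p(s) = 10·5 / (2·15) = 5/3.
e_ss = 1/(1 + K_p) = 1/(8/3) = 0.375.

0.375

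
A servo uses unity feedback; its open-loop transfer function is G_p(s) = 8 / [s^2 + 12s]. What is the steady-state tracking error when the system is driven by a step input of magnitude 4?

0

The denominator has no term below 12s — 1 pole at s=0, type 1.
A type-1 system has K_p = ∞, so it tracks a step input with zero steady-state error.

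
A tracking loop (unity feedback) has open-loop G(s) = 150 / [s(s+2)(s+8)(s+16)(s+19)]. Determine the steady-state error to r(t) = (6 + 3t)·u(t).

97.28

The open loop has one pole at the origin → type 1 system. By superposition:
  • 6: tracked with zero error.
  • 3t: e_ss = 3/K_v with K_v=75/2432 → 97.28.
Total e_ss = 97.28.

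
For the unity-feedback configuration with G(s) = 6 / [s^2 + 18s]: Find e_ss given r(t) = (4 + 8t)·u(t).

Lowest-order denominator term is 18s, so the open loop has 1 pole at the origin → type 1 system. Treating each term separately:
  • 4: tracked with zero error.
  • 8t: e_ss = 8/K_v with K_v=1/3 → 24.
Total e_ss = 24.

24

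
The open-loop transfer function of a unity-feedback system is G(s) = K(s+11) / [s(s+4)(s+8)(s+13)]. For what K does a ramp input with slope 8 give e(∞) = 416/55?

One free integrator in G(s): this is a type 1 system.
K_v = lim_{s→0} s·G(s) = K·11 / (4·8·13) = (11/416)·K.
e_ss = 8/K_v = 416/55 ⇒ K_v = 55/52 ⇒ K = (55/52)/(11/416) = 40.

40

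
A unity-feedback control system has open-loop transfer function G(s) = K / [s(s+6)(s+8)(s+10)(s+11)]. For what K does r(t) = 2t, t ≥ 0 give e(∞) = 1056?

G(s) has one factor of s in the denominator, so the system is type 1.
K_v = lim_{s→0} s·G(s) = K / (6·8·10·11) = (1/5280)·K.
e_ss = 2/K_v = 1056 ⇒ K_v = 1/528 ⇒ K = (1/528)/(1/5280) = 10.

10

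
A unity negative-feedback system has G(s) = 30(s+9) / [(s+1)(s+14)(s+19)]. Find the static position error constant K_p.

No free integrators in G(s): this is a type 0 system.
K_p = lim_{s→0} G(s) = 30·9 / (1·14·19) = 135/133.

135/133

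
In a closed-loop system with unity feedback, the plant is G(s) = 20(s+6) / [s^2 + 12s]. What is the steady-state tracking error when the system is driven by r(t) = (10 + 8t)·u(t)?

0.8

The denominator has no term below 12s — 1 pole at s=0, type 1. Taking each input component in turn:
  • 10: tracked with zero error.
  • 8t: e_ss = 8/K_v with K_v=10 → 0.8.
Total e_ss = 0.8.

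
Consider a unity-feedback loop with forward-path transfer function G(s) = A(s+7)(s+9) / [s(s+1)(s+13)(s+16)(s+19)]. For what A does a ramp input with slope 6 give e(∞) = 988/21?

System type = 1 (one pole at s=0).
K_v = lim_{s→0} s·G(s) = A·7·9 / (1·13·16·19) = (63/3952)·A.
e_ss = 6/K_v = 988/21 ⇒ K_v = 63/494 ⇒ A = (63/494)/(63/3952) = 8.

8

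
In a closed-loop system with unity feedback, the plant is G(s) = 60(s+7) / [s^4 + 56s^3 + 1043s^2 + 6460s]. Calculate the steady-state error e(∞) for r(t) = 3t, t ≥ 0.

323/7

The denominator has no term below 6460s — 1 pole at s=0, type 1.
K_v = lim_{s→0} s·G(s) = 60·7 / 6460 = 21/323.
e_ss = 3/K_v = 3/(21/323) = 323/7.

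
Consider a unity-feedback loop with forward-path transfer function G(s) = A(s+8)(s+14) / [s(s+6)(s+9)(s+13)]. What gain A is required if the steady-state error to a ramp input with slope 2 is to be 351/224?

G(s) has one factor of s in the denominator, so the system is type 1.
K_v = lim_{s→0} s·G(s) = A·8·14 / (6·9·13) = (56/351)·A.
e_ss = 2/K_v = 351/224 ⇒ K_v = 448/351 ⇒ A = (448/351)/(56/351) = 8.

8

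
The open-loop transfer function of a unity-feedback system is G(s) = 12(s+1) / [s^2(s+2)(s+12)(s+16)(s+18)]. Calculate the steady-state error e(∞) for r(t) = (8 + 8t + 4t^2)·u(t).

System type = 2 (two poles at s=0). Taking each input component in turn:
  • 8: tracked with zero error.
  • 8t: tracked with zero error.
  • 4t^2: e_ss = 8/K_a with K_a=1/576 → 4608.
Total e_ss = 4608.

4608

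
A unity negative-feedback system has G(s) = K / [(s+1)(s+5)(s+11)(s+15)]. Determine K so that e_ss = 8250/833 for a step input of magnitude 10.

8

System type = 0 (no poles at s=0).
K_p = lim_{s→0} G(s) = K / (1·5·11·15) = (1/825)·K.
e_ss = 10/(1 + K_p) = 8250/833 ⇒ 1 + (1/825)·K = 833/825 ⇒ K = 8.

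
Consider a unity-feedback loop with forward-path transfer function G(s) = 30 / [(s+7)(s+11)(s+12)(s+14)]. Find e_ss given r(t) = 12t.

infinity

G(s) has no factors of s in the denominator, so the system is type 0.
For a type-0 system K_v = 0, so e_ss to a ramp input is unbounded.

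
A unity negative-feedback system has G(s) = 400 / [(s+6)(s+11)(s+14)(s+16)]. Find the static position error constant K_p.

G(s) has no factors of s in the denominator, so the system is type 0.
K_p = lim_{s→0} G(s) = 400 / (6·11·14·16) = 25/924.

25/924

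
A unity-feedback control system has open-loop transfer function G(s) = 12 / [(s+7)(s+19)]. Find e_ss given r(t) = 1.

133/145

The open loop has no poles at the origin → type 0 system.
K_p = lim_{s→0} G(s) = 12 / (7·19) = 12/133.
e_ss = 1/(1 + K_p) = 1/(145/133) = 133/145.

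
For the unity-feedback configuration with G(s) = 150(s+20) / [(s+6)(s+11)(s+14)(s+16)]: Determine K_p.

125/616

The open loop has no poles at the origin → type 0 system.
K_p = lim_{s→0} G(s) = 150·20 / (6·11·14·16) = 125/616.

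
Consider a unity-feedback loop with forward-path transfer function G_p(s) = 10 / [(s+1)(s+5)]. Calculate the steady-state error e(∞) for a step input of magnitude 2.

2/3

No free integrators in G_p(s): this is a type 0 system.
K_p = lim_{s→0} G_p(s) = 10 / (1·5) = 2.
e_ss = 2/(1 + K_p) = 2/3.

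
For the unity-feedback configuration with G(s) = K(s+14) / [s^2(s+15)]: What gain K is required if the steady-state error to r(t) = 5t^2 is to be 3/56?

Two free integrators in G(s): this is a type 2 system.
K_a = lim_{s→0} s^2·G(s) = K·14 / (15) = (14/15)·K.
e_ss = 10/K_a = 3/56 ⇒ K_a = 560/3 ⇒ K = (560/3)/(14/15) = 200.

200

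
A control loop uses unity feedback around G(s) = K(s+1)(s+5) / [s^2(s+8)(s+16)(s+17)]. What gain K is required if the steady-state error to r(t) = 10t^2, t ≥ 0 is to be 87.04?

System type = 2 (two poles at s=0).
K_a = lim_{s→0} s^2·G(s) = K·1·5 / (8·16·17) = (5/2176)·K.
e_ss = 20/K_a = 87.04 ⇒ K_a = 125/544 ⇒ K = (125/544)/(5/2176) = 100.

100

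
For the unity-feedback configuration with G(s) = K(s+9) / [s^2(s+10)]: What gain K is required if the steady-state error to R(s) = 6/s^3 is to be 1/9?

60

Two free integrators in G(s): this is a type 2 system.
K_a = lim_{s→0} s^2·G(s) = K·9 / (10) = 0.9·K.
e_ss = 6/K_a = 1/9 ⇒ K_a = 54 ⇒ K = 54/0.9 = 60.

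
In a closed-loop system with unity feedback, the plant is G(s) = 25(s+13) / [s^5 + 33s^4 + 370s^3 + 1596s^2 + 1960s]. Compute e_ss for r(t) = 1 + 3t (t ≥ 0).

The denominator has no term below 1960s — 1 pole at s=0, type 1. Taking each input component in turn:
  • 1: tracked with zero error.
  • 3t: e_ss = 3/K_v with K_v=65/392 → 1176/65.
Total e_ss = 1176/65.

1176/65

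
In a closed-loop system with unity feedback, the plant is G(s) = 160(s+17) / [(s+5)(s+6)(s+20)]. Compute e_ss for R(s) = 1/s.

System type = 0 (no poles at s=0).
K_p = lim_{s→0} G(s) = 160·17 / (5·6·20) = 68/15.
e_ss = 1/(1 + K_p) = 1/(83/15) = 15/83.

15/83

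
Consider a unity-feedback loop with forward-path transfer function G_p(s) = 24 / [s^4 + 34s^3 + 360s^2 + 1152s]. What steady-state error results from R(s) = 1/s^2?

Factoring s from the denominator leaves a polynomial with constant term 1152, so the system is type 1.
K_v = lim_{s→0} s·G_p(s) = 24 / 1152 = 1/48.
e_ss = 1/K_v = 1/(1/48) = 48.

48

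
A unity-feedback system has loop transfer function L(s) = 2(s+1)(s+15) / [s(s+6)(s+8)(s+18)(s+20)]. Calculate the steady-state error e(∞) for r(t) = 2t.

1152

The open loop has one pole at the origin → type 1 system.
K_v = lim_{s→0} s·L(s) = 2·1·15 / (6·8·18·20) = 1/576.
e_ss = 2/K_v = 2/(1/576) = 1152.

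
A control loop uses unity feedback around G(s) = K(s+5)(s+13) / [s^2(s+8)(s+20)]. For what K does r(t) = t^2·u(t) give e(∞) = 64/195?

System type = 2 (two poles at s=0).
K_a = lim_{s→0} s^2·G(s) = K·5·13 / (8·20) = (13/32)·K.
e_ss = 2/K_a = 64/195 ⇒ K_a = 195/32 ⇒ K = (195/32)/(13/32) = 15.

15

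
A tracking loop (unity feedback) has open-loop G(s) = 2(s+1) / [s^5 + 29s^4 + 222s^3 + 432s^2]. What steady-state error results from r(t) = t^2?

Factoring s^2 from the denominator leaves a polynomial with constant term 432, so the system is type 2.
K_a = lim_{s→0} s^2·G(s) = 2·1 / 432 = 1/216.
r(t) = t^2 gives R(s) = 2/s^3.
e_ss = 2/K_a = 2/(1/216) = 432.

432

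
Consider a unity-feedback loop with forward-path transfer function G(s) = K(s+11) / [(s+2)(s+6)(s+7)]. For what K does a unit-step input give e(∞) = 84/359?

25

No free integrators in G(s): this is a type 0 system.
K_p = lim_{s→0} G(s) = K·11 / (2·6·7) = (11/84)·K.
e_ss = 1/(1 + K_p) = 84/359 ⇒ 1 + (11/84)·K = 359/84 ⇒ K = 25.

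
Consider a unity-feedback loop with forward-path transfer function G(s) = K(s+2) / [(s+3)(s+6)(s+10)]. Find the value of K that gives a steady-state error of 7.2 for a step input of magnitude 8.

10

The open loop has no poles at the origin → type 0 system.
K_p = lim_{s→0} G(s) = K·2 / (3·6·10) = (1/90)·K.
e_ss = 8/(1 + K_p) = 7.2 ⇒ 1 + (1/90)·K = 10/9 ⇒ K = 10.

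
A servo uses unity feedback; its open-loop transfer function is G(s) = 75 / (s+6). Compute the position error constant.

12.5

No free integrators in G(s): this is a type 0 system.
K_p = lim_{s→0} G(s) = 75 / (6) = 12.5.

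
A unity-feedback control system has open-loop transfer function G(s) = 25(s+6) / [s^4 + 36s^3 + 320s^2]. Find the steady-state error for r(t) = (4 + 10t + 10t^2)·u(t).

128/3

Lowest-order denominator term is 320s^2, so the open loop has 2 poles at the origin → type 2 system. By superposition:
  • 4: tracked with zero error.
  • 10t: tracked with zero error.
  • 10t^2: e_ss = 20/K_a with K_a=15/32 → 128/3.
Total e_ss = 128/3.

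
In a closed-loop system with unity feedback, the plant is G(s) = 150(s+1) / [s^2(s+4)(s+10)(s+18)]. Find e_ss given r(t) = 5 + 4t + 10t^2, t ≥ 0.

96

G(s) has two factors of s in the denominator, so the system is type 2. Taking each input component in turn:
  • 5: tracked with zero error.
  • 4t: tracked with zero error.
  • 10t^2: e_ss = 20/K_a with K_a=5/24 → 96.
Total e_ss = 96.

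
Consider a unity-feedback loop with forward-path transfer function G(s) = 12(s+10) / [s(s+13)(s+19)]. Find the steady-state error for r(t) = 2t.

G(s) has one factor of s in the denominator, so the system is type 1.
K_v = lim_{s→0} s·G(s) = 12·10 / (13·19) = 120/247.
e_ss = 2/K_v = 2/(120/247) = 247/60.

247/60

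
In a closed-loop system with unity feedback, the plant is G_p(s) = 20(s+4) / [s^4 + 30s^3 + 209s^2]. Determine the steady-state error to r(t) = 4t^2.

20.9

Factoring s^2 from the denominator leaves a polynomial with constant term 209, so the system is type 2.
K_a = lim_{s→0} s^2·G_p(s) = 20·4 / 209 = 80/209.
r(t) = 4t^2 gives R(s) = 8/s^3.
e_ss = 8/K_a = 8/(80/209) = 20.9.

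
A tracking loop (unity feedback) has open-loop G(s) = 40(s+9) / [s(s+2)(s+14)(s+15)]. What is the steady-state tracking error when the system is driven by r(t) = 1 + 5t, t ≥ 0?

The open loop has one pole at the origin → type 1 system. By superposition:
  • 1: tracked with zero error.
  • 5t: e_ss = 5/K_v with K_v=6/7 → 35/6.
Total e_ss = 35/6.

35/6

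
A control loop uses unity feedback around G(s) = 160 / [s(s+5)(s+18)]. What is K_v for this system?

One free integrator in G(s): this is a type 1 system.
K_v = lim_{s→0} s·G(s) = 160 / (5·18) = 16/9.

16/9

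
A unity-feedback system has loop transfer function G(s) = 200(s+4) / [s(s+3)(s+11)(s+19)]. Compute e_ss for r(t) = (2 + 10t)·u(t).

7.8375

System type = 1 (one pole at s=0). By superposition:
  • 2: tracked with zero error.
  • 10t: e_ss = 10/K_v with K_v=800/627 → 7.8375.
Total e_ss = 7.8375.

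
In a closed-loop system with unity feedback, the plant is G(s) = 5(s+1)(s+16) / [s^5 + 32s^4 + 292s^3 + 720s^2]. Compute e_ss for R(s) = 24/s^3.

Lowest-order denominator term is 720s^2, so the open loop has 2 poles at the origin → type 2 system.
K_a = lim_{s→0} s^2·G(s) = 5·1·16 / 720 = 1/9.
r(t) = 12t^2 gives R(s) = 24/s^3.
e_ss = 24/K_a = 24/(1/9) = 216.

216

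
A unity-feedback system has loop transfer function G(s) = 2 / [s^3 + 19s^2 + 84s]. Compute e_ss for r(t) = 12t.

The denominator has no term below 84s — 1 pole at s=0, type 1.
K_v = lim_{s→0} s·G(s) = 2 / 84 = 1/42.
e_ss = 12/K_v = 12/(1/42) = 504.

504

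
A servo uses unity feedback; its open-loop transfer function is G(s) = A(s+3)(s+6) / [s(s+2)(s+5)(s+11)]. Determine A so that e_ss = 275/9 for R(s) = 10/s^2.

2

G(s) has one factor of s in the denominator, so the system is type 1.
K_v = lim_{s→0} s·G(s) = A·3·6 / (2·5·11) = (9/55)·A.
e_ss = 10/K_v = 275/9 ⇒ K_v = 18/55 ⇒ A = (18/55)/(9/55) = 2.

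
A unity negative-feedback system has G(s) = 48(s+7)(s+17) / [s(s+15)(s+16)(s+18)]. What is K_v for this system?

G(s) has one factor of s in the denominator, so the system is type 1.
K_v = lim_{s→0} s·G(s) = 48·7·17 / (15·16·18) = 119/90.

119/90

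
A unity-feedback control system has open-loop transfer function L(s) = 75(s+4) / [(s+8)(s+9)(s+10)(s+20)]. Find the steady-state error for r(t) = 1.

48/49

System type = 0 (no poles at s=0).
K_p = lim_{s→0} L(s) = 75·4 / (8·9·10·20) = 1/48.
e_ss = 1/(1 + K_p) = 1/(49/48) = 48/49.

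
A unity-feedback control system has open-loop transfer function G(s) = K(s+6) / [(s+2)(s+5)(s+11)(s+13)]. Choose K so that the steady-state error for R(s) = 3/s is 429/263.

200

System type = 0 (no poles at s=0).
K_p = lim_{s→0} G(s) = K·6 / (2·5·11·13) = (3/715)·K.
e_ss = 3/(1 + K_p) = 429/263 ⇒ 1 + (3/715)·K = 263/143 ⇒ K = 200.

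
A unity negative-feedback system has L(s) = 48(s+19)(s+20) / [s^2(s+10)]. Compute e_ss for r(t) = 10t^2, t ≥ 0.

5/456

L(s) has two factors of s in the denominator, so the system is type 2.
K_a = lim_{s→0} s^2·L(s) = 48·19·20 / (10) = 1824.
r(t) = 10t^2 gives R(s) = 20/s^3.
e_ss = 20/K_a = 20/1824 = 5/456.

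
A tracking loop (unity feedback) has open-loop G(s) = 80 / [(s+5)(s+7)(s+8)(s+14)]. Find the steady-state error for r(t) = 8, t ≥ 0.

7.84

No free integrators in G(s): this is a type 0 system.
K_p = lim_{s→0} G(s) = 80 / (5·7·8·14) = 1/49.
e_ss = 8/(1 + K_p) = 8/(50/49) = 7.84.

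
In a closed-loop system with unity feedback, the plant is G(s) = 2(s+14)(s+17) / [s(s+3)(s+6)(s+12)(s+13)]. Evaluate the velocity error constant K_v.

The open loop has one pole at the origin → type 1 system.
K_v = lim_{s→0} s·G(s) = 2·14·17 / (3·6·12·13) = 119/702.

119/702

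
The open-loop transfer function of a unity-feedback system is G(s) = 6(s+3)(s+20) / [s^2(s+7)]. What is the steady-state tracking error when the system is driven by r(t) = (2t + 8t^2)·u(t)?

System type = 2 (two poles at s=0). Treating each term separately:
  • 2t: tracked with zero error.
  • 8t^2: e_ss = 16/K_a with K_a=360/7 → 14/45.
Total e_ss = 14/45.

14/45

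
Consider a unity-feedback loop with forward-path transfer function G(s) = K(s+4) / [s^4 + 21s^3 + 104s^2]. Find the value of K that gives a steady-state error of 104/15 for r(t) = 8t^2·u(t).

60

Lowest-order denominator term is 104s^2, so the open loop has 2 poles at the origin → type 2 system.
K_a = lim_{s→0} s^2·G(s) = K·4 / 104 = (1/26)·K.
e_ss = 16/K_a = 104/15 ⇒ K_a = 30/13 ⇒ K = (30/13)/(1/26) = 60.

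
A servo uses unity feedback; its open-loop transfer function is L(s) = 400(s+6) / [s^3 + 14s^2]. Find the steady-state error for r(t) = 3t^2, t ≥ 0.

Lowest-order denominator term is 14s^2, so the open loop has 2 poles at the origin → type 2 system.
K_a = lim_{s→0} s^2·L(s) = 400·6 / 14 = 1200/7.
r(t) = 3t^2 gives R(s) = 6/s^3.
e_ss = 6/K_a = 6/(1200/7) = 0.035.

0.035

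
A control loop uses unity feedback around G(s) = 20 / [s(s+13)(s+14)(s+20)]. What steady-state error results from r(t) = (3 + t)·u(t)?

182

The open loop has one pole at the origin → type 1 system. By superposition:
  • 3: tracked with zero error.
  • t: e_ss = 1/K_v with K_v=1/182 → 182.
Total e_ss = 182.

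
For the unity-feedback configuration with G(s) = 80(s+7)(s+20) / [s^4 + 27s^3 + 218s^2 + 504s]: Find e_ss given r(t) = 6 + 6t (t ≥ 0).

0.27

Factoring s from the denominator leaves a polynomial with constant term 504, so the system is type 1. By superposition:
  • 6: tracked with zero error.
  • 6t: e_ss = 6/K_v with K_v=200/9 → 0.27.
Total e_ss = 0.27.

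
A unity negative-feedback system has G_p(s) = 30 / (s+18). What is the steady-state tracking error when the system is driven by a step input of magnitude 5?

1.875

No free integrators in G_p(s): this is a type 0 system.
K_p = lim_{s→0} G_p(s) = 30 / (18) = 5/3.
e_ss = 5/(1 + K_p) = 5/(8/3) = 1.875.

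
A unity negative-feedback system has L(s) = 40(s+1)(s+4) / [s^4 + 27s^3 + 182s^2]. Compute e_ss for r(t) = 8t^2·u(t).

Lowest-order denominator term is 182s^2, so the open loop has 2 poles at the origin → type 2 system.
K_a = lim_{s→0} s^2·L(s) = 40·1·4 / 182 = 80/91.
r(t) = 8t^2 gives R(s) = 16/s^3.
e_ss = 16/K_a = 16/(80/91) = 18.2.

18.2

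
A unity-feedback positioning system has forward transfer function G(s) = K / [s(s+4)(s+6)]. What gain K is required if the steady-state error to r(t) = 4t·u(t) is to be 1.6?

The open loop has one pole at the origin → type 1 system.
K_v = lim_{s→0} s·G(s) = K / (4·6) = (1/24)·K.
e_ss = 4/K_v = 1.6 ⇒ K_v = 2.5 ⇒ K = 2.5/(1/24) = 60.

60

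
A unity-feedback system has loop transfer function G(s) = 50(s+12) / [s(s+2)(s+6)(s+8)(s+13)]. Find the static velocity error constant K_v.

25/52

G(s) has one factor of s in the denominator, so the system is type 1.
K_v = lim_{s→0} s·G(s) = 50·12 / (2·6·8·13) = 25/52.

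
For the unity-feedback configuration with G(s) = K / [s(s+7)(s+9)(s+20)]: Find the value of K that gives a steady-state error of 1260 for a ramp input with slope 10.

System type = 1 (one pole at s=0).
K_v = lim_{s→0} s·G(s) = K / (7·9·20) = (1/1260)·K.
e_ss = 10/K_v = 1260 ⇒ K_v = 1/126 ⇒ K = (1/126)/(1/1260) = 10.

10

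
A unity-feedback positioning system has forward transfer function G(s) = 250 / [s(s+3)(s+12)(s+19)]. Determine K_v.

125/342

The open loop has one pole at the origin → type 1 system.
K_v = lim_{s→0} s·G(s) = 250 / (3·12·19) = 125/342.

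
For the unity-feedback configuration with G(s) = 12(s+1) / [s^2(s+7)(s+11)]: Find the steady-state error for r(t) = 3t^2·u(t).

Two free integrators in G(s): this is a type 2 system.
K_a = lim_{s→0} s^2·G(s) = 12·1 / (7·11) = 12/77.
r(t) = 3t^2 gives R(s) = 6/s^3.
e_ss = 6/K_a = 6/(12/77) = 38.5.

38.5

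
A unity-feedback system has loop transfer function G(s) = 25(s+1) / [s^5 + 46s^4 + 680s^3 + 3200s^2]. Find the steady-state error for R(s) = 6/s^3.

768

Factoring s^2 from the denominator leaves a polynomial with constant term 3200, so the system is type 2.
K_a = lim_{s→0} s^2·G(s) = 25·1 / 3200 = 1/128.
r(t) = 3t^2 gives R(s) = 6/s^3.
e_ss = 6/K_a = 6/(1/128) = 768.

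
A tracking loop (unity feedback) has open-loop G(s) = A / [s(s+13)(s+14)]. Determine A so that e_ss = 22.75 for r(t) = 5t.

One free integrator in G(s): this is a type 1 system.
K_v = lim_{s→0} s·G(s) = A / (13·14) = (1/182)·A.
e_ss = 5/K_v = 22.75 ⇒ K_v = 20/91 ⇒ A = (20/91)/(1/182) = 40.

40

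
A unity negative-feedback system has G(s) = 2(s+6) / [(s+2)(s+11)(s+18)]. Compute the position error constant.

1/33

No free integrators in G(s): this is a type 0 system.
K_p = lim_{s→0} G(s) = 2·6 / (2·11·18) = 1/33.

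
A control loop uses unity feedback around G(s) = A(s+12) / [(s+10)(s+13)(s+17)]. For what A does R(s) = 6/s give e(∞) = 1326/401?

System type = 0 (no poles at s=0).
K_p = lim_{s→0} G(s) = A·12 / (10·13·17) = (6/1105)·A.
e_ss = 6/(1 + K_p) = 1326/401 ⇒ 1 + (6/1105)·A = 401/221 ⇒ A = 150.

150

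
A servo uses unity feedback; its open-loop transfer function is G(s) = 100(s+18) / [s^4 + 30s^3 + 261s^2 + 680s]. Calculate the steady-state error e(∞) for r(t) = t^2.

The denominator has no term below 680s — 1 pole at s=0, type 1.
For a type-1 system K_a = 0, so e_ss to a parabolic input is unbounded.

infinity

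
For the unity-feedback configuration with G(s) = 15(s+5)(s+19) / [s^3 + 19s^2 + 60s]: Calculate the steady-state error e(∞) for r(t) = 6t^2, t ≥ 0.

The denominator has no term below 60s — 1 pole at s=0, type 1.
K_a = lim_{s→0} s^2·G(s) = 0; the steady-state error to this parabolic input grows without bound.

infinity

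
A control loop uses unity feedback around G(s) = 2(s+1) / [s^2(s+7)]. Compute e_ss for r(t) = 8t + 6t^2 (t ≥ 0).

42

The open loop has two poles at the origin → type 2 system. Treating each term separately:
  • 8t: tracked with zero error.
  • 6t^2: e_ss = 12/K_a with K_a=2/7 → 42.
Total e_ss = 42.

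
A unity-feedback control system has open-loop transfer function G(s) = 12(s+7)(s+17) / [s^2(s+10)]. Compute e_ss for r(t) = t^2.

Two free integrators in G(s): this is a type 2 system.
K_a = lim_{s→0} s^2·G(s) = 12·7·17 / (10) = 142.8.
r(t) = t^2 gives R(s) = 2/s^3.
e_ss = 2/K_a = 2/142.8 = 5/357.

5/357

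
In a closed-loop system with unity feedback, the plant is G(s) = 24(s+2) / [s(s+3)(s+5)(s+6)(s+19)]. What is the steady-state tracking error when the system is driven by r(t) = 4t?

One free integrator in G(s): this is a type 1 system.
K_v = lim_{s→0} s·G(s) = 24·2 / (3·5·6·19) = 8/285.
e_ss = 4/K_v = 4/(8/285) = 142.5.

142.5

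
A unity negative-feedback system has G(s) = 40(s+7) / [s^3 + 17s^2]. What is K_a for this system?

280/17

The denominator has no term below 17s^2 — 2 poles at s=0, type 2.
K_a = lim_{s→0} s^2·G(s) = 40·7 / 17 = 280/17.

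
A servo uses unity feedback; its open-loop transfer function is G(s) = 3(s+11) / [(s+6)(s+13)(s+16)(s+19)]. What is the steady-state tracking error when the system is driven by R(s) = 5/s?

System type = 0 (no poles at s=0).
K_p = lim_{s→0} G(s) = 3·11 / (6·13·16·19) = 11/7904.
e_ss = 5/(1 + K_p) = 5/(7915/7904) = 7904/1583.

7904/1583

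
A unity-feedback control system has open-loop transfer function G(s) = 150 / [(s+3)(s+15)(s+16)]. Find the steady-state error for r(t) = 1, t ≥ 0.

24/29

No free integrators in G(s): this is a type 0 system.
K_p = lim_{s→0} G(s) = 150 / (3·15·16) = 5/24.
e_ss = 1/(1 + K_p) = 1/(29/24) = 24/29.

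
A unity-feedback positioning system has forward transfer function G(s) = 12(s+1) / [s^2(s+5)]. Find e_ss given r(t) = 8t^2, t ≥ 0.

G(s) has two factors of s in the denominator, so the system is type 2.
K_a = lim_{s→0} s^2·G(s) = 12·1 / (5) = 2.4.
r(t) = 8t^2 gives R(s) = 16/s^3.
e_ss = 16/K_a = 16/2.4 = 20/3.

20/3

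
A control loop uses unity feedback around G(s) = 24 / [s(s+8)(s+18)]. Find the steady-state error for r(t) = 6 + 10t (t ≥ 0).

One free integrator in G(s): this is a type 1 system. Treating each term separately:
  • 6: tracked with zero error.
  • 10t: e_ss = 10/K_v with K_v=1/6 → 60.
Total e_ss = 60.

60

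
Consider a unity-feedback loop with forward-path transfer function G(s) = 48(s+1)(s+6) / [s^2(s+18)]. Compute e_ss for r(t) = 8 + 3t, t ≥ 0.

0

System type = 2 (two poles at s=0). Treating each term separately:
  • 8: tracked with zero error.
  • 3t: tracked with zero error.
Total e_ss = 0.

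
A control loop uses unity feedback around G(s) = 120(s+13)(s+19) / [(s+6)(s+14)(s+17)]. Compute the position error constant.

2470/119

No free integrators in G(s): this is a type 0 system.
K_p = lim_{s→0} G(s) = 120·13·19 / (6·14·17) = 2470/119.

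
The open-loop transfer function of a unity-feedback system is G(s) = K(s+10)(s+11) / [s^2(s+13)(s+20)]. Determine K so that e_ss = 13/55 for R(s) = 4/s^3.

40

The open loop has two poles at the origin → type 2 system.
K_a = lim_{s→0} s^2·G(s) = K·10·11 / (13·20) = (11/26)·K.
e_ss = 4/K_a = 13/55 ⇒ K_a = 220/13 ⇒ K = (220/13)/(11/26) = 40.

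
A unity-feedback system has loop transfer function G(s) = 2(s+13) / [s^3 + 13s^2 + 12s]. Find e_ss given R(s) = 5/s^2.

Factoring s from the denominator leaves a polynomial with constant term 12, so the system is type 1.
K_v = lim_{s→0} s·G(s) = 2·13 / 12 = 13/6.
e_ss = 5/K_v = 5/(13/6) = 30/13.

30/13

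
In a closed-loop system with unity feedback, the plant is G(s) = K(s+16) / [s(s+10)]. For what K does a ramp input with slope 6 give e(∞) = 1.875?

The open loop has one pole at the origin → type 1 system.
K_v = lim_{s→0} s·G(s) = K·16 / (10) = 1.6·K.
e_ss = 6/K_v = 1.875 ⇒ K_v = 3.2 ⇒ K = 3.2/1.6 = 2.

2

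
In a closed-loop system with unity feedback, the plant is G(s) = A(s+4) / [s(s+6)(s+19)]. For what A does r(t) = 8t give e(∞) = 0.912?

G(s) has one factor of s in the denominator, so the system is type 1.
K_v = lim_{s→0} s·G(s) = A·4 / (6·19) = (2/57)·A.
e_ss = 8/K_v = 0.912 ⇒ K_v = 500/57 ⇒ A = (500/57)/(2/57) = 250.

250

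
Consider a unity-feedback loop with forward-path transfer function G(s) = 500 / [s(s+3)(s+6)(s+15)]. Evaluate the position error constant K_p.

infinity

K_p = lim_{s→0} G(s); with 1 pole at the origin the limit diverges, so K_p = ∞.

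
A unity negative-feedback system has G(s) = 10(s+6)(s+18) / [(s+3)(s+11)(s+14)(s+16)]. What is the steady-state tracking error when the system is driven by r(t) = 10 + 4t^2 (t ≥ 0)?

No free integrators in G(s): this is a type 0 system. Taking each input component in turn:
  • 10: e_ss = 10/(1+K_p) with K_p=45/308 → 3080/353.
  • 4t^2: a type-0 system cannot track it, e_ss → ∞.
The unbounded component dominates.

infinity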